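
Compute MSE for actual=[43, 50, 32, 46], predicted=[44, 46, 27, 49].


Squared errors: (43-44)²=1, (50-46)²=16, (32-27)²=25, (46-49)²=9
Sum = 51
MSE = 51/4 = 51/4

51/4


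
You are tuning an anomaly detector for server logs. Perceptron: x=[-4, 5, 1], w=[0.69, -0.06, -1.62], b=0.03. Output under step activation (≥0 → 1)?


z = (-4)·(0.69) + (5)·(-0.06) + (1)·(-1.62) + 0.03
  = -4.65
step(z) = 0 (z<0)

0


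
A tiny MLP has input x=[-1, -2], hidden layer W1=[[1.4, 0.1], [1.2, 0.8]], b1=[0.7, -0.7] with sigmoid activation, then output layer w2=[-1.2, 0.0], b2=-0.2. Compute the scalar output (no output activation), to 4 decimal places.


z1[0] = (1.4)·(-1) + (0.1)·(-2) + 0.7 = -0.9
z1[1] = (1.2)·(-1) + (0.8)·(-2) - 0.7 = -3.5
h = sigmoid(z1) = [0.2891, 0.0293]
output = (-1.2)·(0.2891) + (0.0)·(0.0293) - 0.2 = -0.5469

-0.5469


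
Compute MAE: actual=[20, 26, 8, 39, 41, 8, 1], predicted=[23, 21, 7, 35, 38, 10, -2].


Absolute errors: |20-23|=3, |26-21|=5, |8-7|=1, |39-35|=4, |41-38|=3, |8-10|=2, |1+ 2|=3
Sum = 21
MAE = 21/7 = 3

3


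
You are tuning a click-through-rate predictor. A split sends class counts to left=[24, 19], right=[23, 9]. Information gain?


Parent = [47, 28], H_parent = 0.9532
H_left = 0.9902 (n=43), H_right = 0.8571 (n=32)
H_children = (43/75)·0.9902 + (32/75)·0.8571 = 0.9334
IG = 0.9532 - 0.9334 = 0.0198

0.0198


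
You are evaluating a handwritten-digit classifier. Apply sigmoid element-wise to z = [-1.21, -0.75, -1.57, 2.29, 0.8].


σ(-1.21) = 1/(1+e^1.21) = 0.2297
σ(-0.75) = 1/(1+e^0.75) = 0.3208
σ(-1.57) = 1/(1+e^1.57) = 0.1722
σ(2.29) = 1/(1+e^-2.29) = 0.908
σ(0.8) = 1/(1+e^-0.8) = 0.69
result = [0.2297, 0.3208, 0.1722, 0.908, 0.69]

[0.2297, 0.3208, 0.1722, 0.908, 0.69]


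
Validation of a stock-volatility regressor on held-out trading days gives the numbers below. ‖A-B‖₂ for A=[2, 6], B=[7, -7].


d = √((2-7)² + (6+ 7)²)
  = √(25 + 169)
  = √194 = 13.9284

13.9284


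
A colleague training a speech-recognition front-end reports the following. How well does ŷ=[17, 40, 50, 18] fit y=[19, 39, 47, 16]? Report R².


ȳ = 30.25
SS_res = Σ(y-ŷ)² = 18
SS_tot = Σ(y-ȳ)² = 686.75
R² = 1 - SS_res/SS_tot = 1 - 0.0262 = 0.9738

0.9738


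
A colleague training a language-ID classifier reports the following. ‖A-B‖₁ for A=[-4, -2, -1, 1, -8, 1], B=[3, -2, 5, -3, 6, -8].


d = |-4-3| + |-2+ 2| + |-1-5| + |1+ 3| + |-8-6| + |1+ 8|
  = 7 + 0 + 6 + 4 + 14 + 9
  = 40

40


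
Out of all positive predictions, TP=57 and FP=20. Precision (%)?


Precision = TP/(TP+FP)
= 57/(57+20)
= 57/77 = 74.03%

74.03%


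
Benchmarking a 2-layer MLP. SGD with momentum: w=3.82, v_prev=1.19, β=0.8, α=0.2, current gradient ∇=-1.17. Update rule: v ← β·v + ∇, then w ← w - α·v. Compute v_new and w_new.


v_new = 0.8·1.19 - 1.17 = 0.952 - 1.17 = -0.218
w_new = 3.82 - 0.2·-0.218 = 3.82 + 0.0436 = 3.8636

v_new=-0.218, w_new=3.8636


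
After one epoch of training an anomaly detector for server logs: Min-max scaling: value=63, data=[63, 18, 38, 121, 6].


min=6, max=121
(63-6)/(121-6) = 57/115 = 0.4957

0.4957


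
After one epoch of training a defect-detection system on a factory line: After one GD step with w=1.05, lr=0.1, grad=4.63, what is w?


w_new = w - α·∇
= 1.05 - 0.1·4.63
= 1.05 - 0.463
= 0.587

0.587


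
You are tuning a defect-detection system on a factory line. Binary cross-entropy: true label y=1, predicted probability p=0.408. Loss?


BCE = -[y·ln(p) + (1-y)·ln(1-p)]
= -1·ln(0.408) - 0
= -ln(0.408) = 0.8965

0.8965


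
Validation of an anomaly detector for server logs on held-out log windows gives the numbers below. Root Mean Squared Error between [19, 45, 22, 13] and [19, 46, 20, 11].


MSE = 9/4 = 2.25
RMSE = √(9/4) = 1.5

1.5


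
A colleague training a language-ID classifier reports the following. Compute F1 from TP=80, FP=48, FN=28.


Precision = 80/128 = 0.625
Recall = 80/108 = 0.7407
F1 = 2·P·R/(P+R) = 2·TP/(2·TP+FP+FN) = 160/(160+48+28) = 160/236 = 0.678

0.678


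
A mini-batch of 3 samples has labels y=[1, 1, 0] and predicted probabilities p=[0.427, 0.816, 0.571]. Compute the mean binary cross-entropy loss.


L[0] = -ln(0.427) = 0.851
L[1] = -ln(0.816) = 0.2033
L[2] = -ln(1-0.571) = -ln(0.429) = 0.8463
mean = (0.851 + 0.2033 + 0.8463)/3 = 0.6335

0.6335


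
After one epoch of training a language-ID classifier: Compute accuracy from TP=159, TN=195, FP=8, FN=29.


Accuracy = (TP+TN)/(TP+TN+FP+FN)
= (159+195)/(391)
= 354/391 = 90.54%

90.54%


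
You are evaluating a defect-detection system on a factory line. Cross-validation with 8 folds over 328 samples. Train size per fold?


Fold size = 328/8 = 41
Training per fold = 328 - 41 = 287

287


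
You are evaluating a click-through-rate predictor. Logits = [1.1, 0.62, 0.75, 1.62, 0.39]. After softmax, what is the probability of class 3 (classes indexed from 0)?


Exponentials: e^1.1=3.0042, e^0.62=1.8589, e^0.75=2.117, e^1.62=5.0531, e^0.39=1.477
Sum = 13.5102
Softmax = [0.2224, 0.1376, 0.1567, 0.374, 0.1093]
p[3] = 5.0531/13.5102 = 0.374

0.374


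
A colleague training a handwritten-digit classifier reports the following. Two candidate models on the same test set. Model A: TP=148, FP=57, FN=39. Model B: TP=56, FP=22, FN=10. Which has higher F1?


Model A: P=148/205=0.722, R=148/187=0.7914, F1=2PR/(P+R)=2TP/(2TP+FP+FN)=296/392=0.7551
Model B: P=56/78=0.7179, R=56/66=0.8485, F1=2PR/(P+R)=2TP/(2TP+FP+FN)=112/144=0.7778
0.7551 < 0.7778 → Model B

Model B


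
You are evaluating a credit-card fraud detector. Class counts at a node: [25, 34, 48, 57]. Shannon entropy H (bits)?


Probabilities: [25/164, 34/164, 48/164, 57/164] ≈ [0.1524, 0.2073, 0.2927, 0.3476]
H = -((25/164)·log₂(25/164) + (34/164)·log₂(34/164) + (48/164)·log₂(48/164) + (57/164)·log₂(57/164))
  = 1.933 bits

1.933 bits


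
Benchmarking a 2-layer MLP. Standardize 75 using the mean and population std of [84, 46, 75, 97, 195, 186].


μ = 113.8333, σ = 56.3898
z = (75 - 113.8333)/56.3898 = -0.6887

-0.6887


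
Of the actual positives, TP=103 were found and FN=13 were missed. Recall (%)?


Recall = TP/(TP+FN)
= 103/(103+13)
= 103/116 = 88.79%

88.79%


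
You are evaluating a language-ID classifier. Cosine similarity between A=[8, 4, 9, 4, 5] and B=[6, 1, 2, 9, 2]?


A·B = 8·6 + 4·1 + 9·2 + 4·9 + 5·2 = 116
‖A‖ = √202 = 14.2127, ‖B‖ = √126 = 11.225
cos = 116/(√202·√126) = 116/√25452 = 0.7271

0.7271


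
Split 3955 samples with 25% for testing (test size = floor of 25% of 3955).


Test = ⌊3955·25/100⌋ = 988
Train = 3955 - 988 = 2967

Train: 2967, Test: 988


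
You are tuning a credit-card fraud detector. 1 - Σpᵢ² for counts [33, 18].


Probabilities: [33/51, 18/51] ≈ [0.6471, 0.3529]
Σpᵢ² = (1089 + 324)/51² = 1413/2601
Gini = 1 - Σpᵢ² = 1 - 1413/2601 = 0.4567

0.4567


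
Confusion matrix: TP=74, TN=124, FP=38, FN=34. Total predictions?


Total = TP + TN + FP + FN
= 74 + 124 + 38 + 34
= 270
(Predicted positive: 112, predicted negative: 158)

270


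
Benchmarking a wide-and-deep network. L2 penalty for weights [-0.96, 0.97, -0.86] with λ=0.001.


‖w‖₂² = (-0.96)² + (0.97)² + (-0.86)²
     = 0.9216 + 0.9409 + 0.7396
     = 2.6021
λ·‖w‖₂² = 0.001·2.6021 = 0.002602

0.002602


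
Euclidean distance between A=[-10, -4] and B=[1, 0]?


d = √((-10-1)² + (-4-0)²)
  = √(121 + 16)
  = √137 = 11.7047

11.7047


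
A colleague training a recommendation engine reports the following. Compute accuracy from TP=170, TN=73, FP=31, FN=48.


Accuracy = (TP+TN)/(TP+TN+FP+FN)
= (170+73)/(322)
= 243/322 = 75.47%

75.47%


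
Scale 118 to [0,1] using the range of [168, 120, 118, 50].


min=50, max=168
(118-50)/(168-50) = 68/118 = 0.5763

0.5763


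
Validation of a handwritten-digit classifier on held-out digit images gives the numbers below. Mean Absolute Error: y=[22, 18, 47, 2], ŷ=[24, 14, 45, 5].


Absolute errors: |22-24|=2, |18-14|=4, |47-45|=2, |2-5|=3
Sum = 11
MAE = 11/4 = 11/4

11/4


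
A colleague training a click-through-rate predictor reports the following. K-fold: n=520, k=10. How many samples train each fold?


Fold size = 520/10 = 52
Training per fold = 520 - 52 = 468

468


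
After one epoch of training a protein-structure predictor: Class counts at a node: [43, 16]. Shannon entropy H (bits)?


Probabilities: [43/59, 16/59] ≈ [0.7288, 0.2712]
H = -((43/59)·log₂(43/59) + (16/59)·log₂(16/59))
  = 0.8432 bits

0.8432 bits


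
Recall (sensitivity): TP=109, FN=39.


Recall = TP/(TP+FN)
= 109/(109+39)
= 109/148 = 73.65%

73.65%


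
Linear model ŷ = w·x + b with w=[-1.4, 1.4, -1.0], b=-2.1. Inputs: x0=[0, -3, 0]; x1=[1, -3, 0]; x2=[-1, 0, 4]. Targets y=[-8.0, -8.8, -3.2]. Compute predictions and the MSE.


ŷ0 = (-1.4)·(0) + (1.4)·(-3) + (-1.0)·(0) - 2.1 = -6.3
ŷ1 = (-1.4)·(1) + (1.4)·(-3) + (-1.0)·(0) - 2.1 = -7.7
ŷ2 = (-1.4)·(-1) + (1.4)·(0) + (-1.0)·(4) - 2.1 = -4.7
errors² = [2.89, 1.21, 2.25]
MSE = 6.3500/3 = 2.1167

2.1167


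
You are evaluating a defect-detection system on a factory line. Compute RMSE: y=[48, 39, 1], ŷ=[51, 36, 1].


MSE = 18/3 = 6
RMSE = √(18/3) = 2.4495

2.4495


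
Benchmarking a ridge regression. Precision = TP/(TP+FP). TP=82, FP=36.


Precision = TP/(TP+FP)
= 82/(82+36)
= 82/118 = 69.49%

69.49%


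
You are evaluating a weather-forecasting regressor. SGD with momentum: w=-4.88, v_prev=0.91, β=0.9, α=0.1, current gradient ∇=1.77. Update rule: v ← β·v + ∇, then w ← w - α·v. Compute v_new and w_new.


v_new = 0.9·0.91 + 1.77 = 0.819 + 1.77 = 2.589
w_new = -4.88 - 0.1·2.589 = -4.88 - 0.2589 = -5.1389

v_new=2.589, w_new=-5.1389


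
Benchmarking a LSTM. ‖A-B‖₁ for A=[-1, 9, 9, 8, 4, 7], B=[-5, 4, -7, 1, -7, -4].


d = |-1+ 5| + |9-4| + |9+ 7| + |8-1| + |4+ 7| + |7+ 4|
  = 4 + 5 + 16 + 7 + 11 + 11
  = 54

54


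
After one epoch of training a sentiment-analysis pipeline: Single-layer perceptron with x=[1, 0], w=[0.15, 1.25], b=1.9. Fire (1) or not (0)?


z = (1)·(0.15) + (0)·(1.25) + 1.9
  = 2.05
step(z) = 1 (z≥0)

1


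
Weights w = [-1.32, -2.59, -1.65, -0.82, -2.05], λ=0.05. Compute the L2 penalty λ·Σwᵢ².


‖w‖₂² = (-1.32)² + (-2.59)² + (-1.65)² + (-0.82)² + (-2.05)²
     = 1.7424 + 6.7081 + 2.7225 + 0.6724 + 4.2025
     = 16.0479
λ·‖w‖₂² = 0.05·16.0479 = 0.802395

0.802395


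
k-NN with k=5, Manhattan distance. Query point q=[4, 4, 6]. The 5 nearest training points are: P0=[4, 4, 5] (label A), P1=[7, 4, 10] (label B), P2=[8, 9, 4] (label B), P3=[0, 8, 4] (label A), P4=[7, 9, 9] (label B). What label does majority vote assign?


d(q,P0) = 1  (label A)
d(q,P1) = 7  (label B)
d(q,P2) = 11  (label B)
d(q,P3) = 10  (label A)
d(q,P4) = 11  (label B)
Votes: A=2, B=3
Majority → B

B


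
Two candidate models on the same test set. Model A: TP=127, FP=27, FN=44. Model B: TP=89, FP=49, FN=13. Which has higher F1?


Model A: P=127/154=0.8247, R=127/171=0.7427, F1=2PR/(P+R)=2TP/(2TP+FP+FN)=254/325=0.7815
Model B: P=89/138=0.6449, R=89/102=0.8725, F1=2PR/(P+R)=2TP/(2TP+FP+FN)=178/240=0.7417
0.7815 > 0.7417 → Model A

Model A


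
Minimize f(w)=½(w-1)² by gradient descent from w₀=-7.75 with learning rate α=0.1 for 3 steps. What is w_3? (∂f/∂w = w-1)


step 1: grad = -7.75-1 = -8.75; w = -7.75 - 0.1·(-8.75) = -6.875
step 2: grad = -6.875-1 = -7.875; w = -6.875 - 0.1·(-7.875) = -6.0875
step 3: grad = -6.0875-1 = -7.0875; w = -6.0875 - 0.1·(-7.0875) = -5.37875

-5.37875


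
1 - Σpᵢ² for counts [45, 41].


Probabilities: [45/86, 41/86] ≈ [0.5233, 0.4767]
Σpᵢ² = (2025 + 1681)/86² = 3706/7396
Gini = 1 - Σpᵢ² = 1 - 3706/7396 = 0.4989

0.4989


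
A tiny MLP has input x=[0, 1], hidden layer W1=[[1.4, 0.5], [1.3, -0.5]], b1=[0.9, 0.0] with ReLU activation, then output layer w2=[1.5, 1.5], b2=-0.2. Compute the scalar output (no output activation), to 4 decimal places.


z1[0] = (1.4)·(0) + (0.5)·(1) + 0.9 = 1.4
z1[1] = (1.3)·(0) + (-0.5)·(1) + 0.0 = -0.5
h = ReLU(z1) = [1.4, 0.0]
output = (1.5)·(1.4) + (1.5)·(0.0) - 0.2 = 1.9

1.9


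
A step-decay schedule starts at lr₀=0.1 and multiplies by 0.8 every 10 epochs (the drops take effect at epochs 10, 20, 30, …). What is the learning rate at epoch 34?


n_drops = ⌊34/10⌋ = 3
lr = 0.1·0.8^3 = 0.1·0.512 = 0.0512

0.0512


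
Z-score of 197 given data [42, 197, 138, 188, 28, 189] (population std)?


μ = 130.3333, σ = 70.1728
z = (197 - 130.3333)/70.1728 = 0.95

0.95


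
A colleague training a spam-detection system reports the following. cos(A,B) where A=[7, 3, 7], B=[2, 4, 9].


A·B = 7·2 + 3·4 + 7·9 = 89
‖A‖ = √107 = 10.3441, ‖B‖ = √101 = 10.0499
cos = 89/(√107·√101) = 89/√10807 = 0.8561

0.8561


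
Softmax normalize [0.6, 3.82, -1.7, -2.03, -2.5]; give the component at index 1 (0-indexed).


Exponentials: e^0.6=1.8221, e^3.82=45.6042, e^-1.7=0.1827, e^-2.03=0.1313, e^-2.5=0.0821
Sum = 47.8224
Softmax = [0.0381, 0.9536, 0.0038, 0.0027, 0.0017]
p[1] = 45.6042/47.8224 = 0.9536

0.9536


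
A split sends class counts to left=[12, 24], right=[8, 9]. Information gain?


Parent = [20, 33], H_parent = 0.9562
H_left = 0.9183 (n=36), H_right = 0.9975 (n=17)
H_children = (36/53)·0.9183 + (17/53)·0.9975 = 0.9437
IG = 0.9562 - 0.9437 = 0.0125

0.0125


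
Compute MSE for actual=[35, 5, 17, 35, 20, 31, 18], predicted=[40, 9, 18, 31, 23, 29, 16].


Squared errors: (35-40)²=25, (5-9)²=16, (17-18)²=1, (35-31)²=16, (20-23)²=9, (31-29)²=4, (18-16)²=4
Sum = 75
MSE = 75/7 = 75/7

75/7


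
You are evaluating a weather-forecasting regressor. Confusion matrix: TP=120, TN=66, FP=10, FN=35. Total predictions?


Total = TP + TN + FP + FN
= 120 + 66 + 10 + 35
= 231
(Predicted positive: 130, predicted negative: 101)

231


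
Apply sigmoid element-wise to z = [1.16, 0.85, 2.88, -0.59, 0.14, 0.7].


σ(1.16) = 1/(1+e^-1.16) = 0.7613
σ(0.85) = 1/(1+e^-0.85) = 0.7006
σ(2.88) = 1/(1+e^-2.88) = 0.9468
σ(-0.59) = 1/(1+e^0.59) = 0.3566
σ(0.14) = 1/(1+e^-0.14) = 0.5349
σ(0.7) = 1/(1+e^-0.7) = 0.6682
result = [0.7613, 0.7006, 0.9468, 0.3566, 0.5349, 0.6682]

[0.7613, 0.7006, 0.9468, 0.3566, 0.5349, 0.6682]


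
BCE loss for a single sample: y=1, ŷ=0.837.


BCE = -[y·ln(p) + (1-y)·ln(1-p)]
= -1·ln(0.837) - 0
= -ln(0.837) = 0.1779

0.1779


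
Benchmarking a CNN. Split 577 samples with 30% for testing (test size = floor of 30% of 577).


Test = ⌊577·30/100⌋ = 173
Train = 577 - 173 = 404

Train: 404, Test: 173


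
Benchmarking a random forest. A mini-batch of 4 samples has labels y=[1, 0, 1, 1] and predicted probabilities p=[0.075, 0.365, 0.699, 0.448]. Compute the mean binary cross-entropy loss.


L[0] = -ln(0.075) = 2.5903
L[1] = -ln(1-0.365) = -ln(0.635) = 0.4541
L[2] = -ln(0.699) = 0.3581
L[3] = -ln(0.448) = 0.803
mean = (2.5903 + 0.4541 + 0.3581 + 0.803)/4 = 1.0514

1.0514


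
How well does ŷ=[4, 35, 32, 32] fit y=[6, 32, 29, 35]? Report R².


ȳ = 25.5
SS_res = Σ(y-ŷ)² = 31
SS_tot = Σ(y-ȳ)² = 525
R² = 1 - SS_res/SS_tot = 1 - 0.059 = 0.941

0.941


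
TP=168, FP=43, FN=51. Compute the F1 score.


Precision = 168/211 = 0.7962
Recall = 168/219 = 0.7671
F1 = 2·P·R/(P+R) = 2·TP/(2·TP+FP+FN) = 336/(336+43+51) = 336/430 = 0.7814

0.7814


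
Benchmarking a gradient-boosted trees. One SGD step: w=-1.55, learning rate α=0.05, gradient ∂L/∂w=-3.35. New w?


w_new = w - α·∇
= -1.55 - 0.05·-3.35
= -1.55 + 0.1675
= -1.3825

-1.3825


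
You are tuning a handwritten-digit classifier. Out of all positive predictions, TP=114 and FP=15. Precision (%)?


Precision = TP/(TP+FP)
= 114/(114+15)
= 114/129 = 88.37%

88.37%


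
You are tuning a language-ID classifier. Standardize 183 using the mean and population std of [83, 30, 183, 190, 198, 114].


μ = 133, σ = 62.5087
z = (183 - 133)/62.5087 = 0.7999

0.7999


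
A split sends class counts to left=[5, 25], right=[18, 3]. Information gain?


Parent = [23, 28], H_parent = 0.9931
H_left = 0.65 (n=30), H_right = 0.5917 (n=21)
H_children = (30/51)·0.65 + (21/51)·0.5917 = 0.626
IG = 0.9931 - 0.626 = 0.3671

0.3671


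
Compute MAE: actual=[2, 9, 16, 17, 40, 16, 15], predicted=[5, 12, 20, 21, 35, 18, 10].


Absolute errors: |2-5|=3, |9-12|=3, |16-20|=4, |17-21|=4, |40-35|=5, |16-18|=2, |15-10|=5
Sum = 26
MAE = 26/7 = 26/7

26/7


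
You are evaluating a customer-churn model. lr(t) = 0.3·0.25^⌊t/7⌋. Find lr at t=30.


n_drops = ⌊30/7⌋ = 4
lr = 0.3·0.25^4 = 0.3·0.00390625 = 0.001171875

0.001171875


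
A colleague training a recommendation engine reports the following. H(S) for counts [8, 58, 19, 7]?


Probabilities: [8/92, 58/92, 19/92, 7/92] ≈ [0.087, 0.6304, 0.2065, 0.0761]
H = -((8/92)·log₂(8/92) + (58/92)·log₂(58/92) + (19/92)·log₂(19/92) + (7/92)·log₂(7/92))
  = 1.4787 bits

1.4787 bits


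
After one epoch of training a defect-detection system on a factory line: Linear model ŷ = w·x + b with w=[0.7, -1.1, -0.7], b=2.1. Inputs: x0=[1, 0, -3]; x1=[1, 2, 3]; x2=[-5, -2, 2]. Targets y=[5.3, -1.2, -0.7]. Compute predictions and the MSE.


ŷ0 = (0.7)·(1) + (-1.1)·(0) + (-0.7)·(-3) + 2.1 = 4.9
ŷ1 = (0.7)·(1) + (-1.1)·(2) + (-0.7)·(3) + 2.1 = -1.5
ŷ2 = (0.7)·(-5) + (-1.1)·(-2) + (-0.7)·(2) + 2.1 = -0.6
errors² = [0.16, 0.09, 0.01]
MSE = 0.2600/3 = 0.0867

0.0867


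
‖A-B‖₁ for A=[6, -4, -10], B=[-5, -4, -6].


d = |6+ 5| + |-4+ 4| + |-10+ 6|
  = 11 + 0 + 4
  = 15

15


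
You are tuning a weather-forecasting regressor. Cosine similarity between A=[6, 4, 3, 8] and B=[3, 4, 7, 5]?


A·B = 6·3 + 4·4 + 3·7 + 8·5 = 95
‖A‖ = √125 = 11.1803, ‖B‖ = √99 = 9.9499
cos = 95/(√125·√99) = 95/√12375 = 0.854

0.854


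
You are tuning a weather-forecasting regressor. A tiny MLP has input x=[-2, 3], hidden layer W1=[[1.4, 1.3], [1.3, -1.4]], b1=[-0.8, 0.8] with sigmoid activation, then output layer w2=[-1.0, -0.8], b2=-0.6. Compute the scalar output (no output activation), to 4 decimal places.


z1[0] = (1.4)·(-2) + (1.3)·(3) - 0.8 = 0.3
z1[1] = (1.3)·(-2) + (-1.4)·(3) + 0.8 = -6.0
h = sigmoid(z1) = [0.5744, 0.0025]
output = (-1.0)·(0.5744) + (-0.8)·(0.0025) - 0.6 = -1.1764

-1.1764


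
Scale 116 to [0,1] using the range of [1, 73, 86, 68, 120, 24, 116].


min=1, max=120
(116-1)/(120-1) = 115/119 = 0.9664

0.9664


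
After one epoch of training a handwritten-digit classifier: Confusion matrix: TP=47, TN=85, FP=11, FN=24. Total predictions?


Total = TP + TN + FP + FN
= 47 + 85 + 11 + 24
= 167
(Predicted positive: 58, predicted negative: 109)

167


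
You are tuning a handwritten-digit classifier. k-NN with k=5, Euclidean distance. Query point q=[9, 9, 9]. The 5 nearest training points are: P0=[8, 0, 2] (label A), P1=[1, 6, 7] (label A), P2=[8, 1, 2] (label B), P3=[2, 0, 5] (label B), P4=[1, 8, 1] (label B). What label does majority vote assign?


d(q,P0) = 11.4455  (label A)
d(q,P1) = 8.775  (label A)
d(q,P2) = 10.6771  (label B)
d(q,P3) = 12.083  (label B)
d(q,P4) = 11.3578  (label B)
Votes: A=2, B=3
Majority → B

B


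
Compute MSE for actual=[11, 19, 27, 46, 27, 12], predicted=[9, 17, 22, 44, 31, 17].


Squared errors: (11-9)²=4, (19-17)²=4, (27-22)²=25, (46-44)²=4, (27-31)²=16, (12-17)²=25
Sum = 78
MSE = 78/6 = 13

13


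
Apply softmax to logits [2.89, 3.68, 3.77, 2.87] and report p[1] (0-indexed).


Exponentials: e^2.89=17.9933, e^3.68=39.6464, e^3.77=43.3801, e^2.87=17.637
Sum = 118.6568
Softmax = [0.1516, 0.3341, 0.3656, 0.1486]
p[1] = 39.6464/118.6568 = 0.3341

0.3341


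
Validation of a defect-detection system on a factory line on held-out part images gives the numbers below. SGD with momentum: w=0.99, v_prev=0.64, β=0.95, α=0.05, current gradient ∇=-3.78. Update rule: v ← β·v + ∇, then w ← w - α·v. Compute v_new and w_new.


v_new = 0.95·0.64 - 3.78 = 0.608 - 3.78 = -3.172
w_new = 0.99 - 0.05·-3.172 = 0.99 + 0.1586 = 1.1486

v_new=-3.172, w_new=1.1486


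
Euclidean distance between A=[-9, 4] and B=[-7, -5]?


d = √((-9+ 7)² + (4+ 5)²)
  = √(4 + 81)
  = √85 = 9.2195

9.2195


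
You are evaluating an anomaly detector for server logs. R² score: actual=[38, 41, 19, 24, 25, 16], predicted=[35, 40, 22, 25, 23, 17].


ȳ = 27.1667
SS_res = Σ(y-ŷ)² = 25
SS_tot = Σ(y-ȳ)² = 514.83
R² = 1 - SS_res/SS_tot = 1 - 0.0486 = 0.9514

0.9514


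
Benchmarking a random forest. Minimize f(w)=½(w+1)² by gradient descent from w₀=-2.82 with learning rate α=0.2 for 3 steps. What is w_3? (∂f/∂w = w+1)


step 1: grad = -2.82+1 = -1.82; w = -2.82 - 0.2·(-1.82) = -2.456
step 2: grad = -2.456+1 = -1.456; w = -2.456 - 0.2·(-1.456) = -2.1648
step 3: grad = -2.1648+1 = -1.1648; w = -2.1648 - 0.2·(-1.1648) = -1.93184

-1.93184


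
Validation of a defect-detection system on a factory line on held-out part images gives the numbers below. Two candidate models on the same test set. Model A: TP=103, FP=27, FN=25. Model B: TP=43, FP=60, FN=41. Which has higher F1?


Model A: P=103/130=0.7923, R=103/128=0.8047, F1=2PR/(P+R)=2TP/(2TP+FP+FN)=206/258=0.7984
Model B: P=43/103=0.4175, R=43/84=0.5119, F1=2PR/(P+R)=2TP/(2TP+FP+FN)=86/187=0.4599
0.7984 > 0.4599 → Model A

Model A


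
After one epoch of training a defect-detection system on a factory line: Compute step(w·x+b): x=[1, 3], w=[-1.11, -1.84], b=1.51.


z = (1)·(-1.11) + (3)·(-1.84) + 1.51
  = -5.12
step(z) = 0 (z<0)

0


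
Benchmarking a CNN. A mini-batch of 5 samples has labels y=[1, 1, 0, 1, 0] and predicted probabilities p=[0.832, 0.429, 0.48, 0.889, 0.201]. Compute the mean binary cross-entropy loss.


L[0] = -ln(0.832) = 0.1839
L[1] = -ln(0.429) = 0.8463
L[2] = -ln(1-0.48) = -ln(0.52) = 0.6539
L[3] = -ln(0.889) = 0.1177
L[4] = -ln(1-0.201) = -ln(0.799) = 0.2244
mean = (0.1839 + 0.8463 + 0.6539 + 0.1177 + 0.2244)/5 = 0.4052

0.4052


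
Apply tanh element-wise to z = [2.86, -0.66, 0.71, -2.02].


tanh(2.86) = 0.9935
tanh(-0.66) = -0.5784
tanh(0.71) = 0.6107
tanh(-2.02) = -0.9654
result = [0.9935, -0.5784, 0.6107, -0.9654]

[0.9935, -0.5784, 0.6107, -0.9654]


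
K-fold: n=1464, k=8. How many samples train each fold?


Fold size = 1464/8 = 183
Training per fold = 1464 - 183 = 1281

1281


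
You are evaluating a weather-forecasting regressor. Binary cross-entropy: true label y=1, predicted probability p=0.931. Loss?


BCE = -[y·ln(p) + (1-y)·ln(1-p)]
= -1·ln(0.931) - 0
= -ln(0.931) = 0.0715

0.0715


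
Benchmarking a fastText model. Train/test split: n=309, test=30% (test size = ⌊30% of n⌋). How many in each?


Test = ⌊309·30/100⌋ = 92
Train = 309 - 92 = 217

Train: 217, Test: 92


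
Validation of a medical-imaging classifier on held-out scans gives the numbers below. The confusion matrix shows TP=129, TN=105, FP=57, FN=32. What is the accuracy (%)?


Accuracy = (TP+TN)/(TP+TN+FP+FN)
= (129+105)/(323)
= 234/323 = 72.45%

72.45%


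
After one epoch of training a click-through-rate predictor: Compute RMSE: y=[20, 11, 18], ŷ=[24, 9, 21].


MSE = 29/3 = 9.6667
RMSE = √(29/3) = 3.1091

3.1091


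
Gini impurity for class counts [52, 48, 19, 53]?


Probabilities: [52/172, 48/172, 19/172, 53/172] ≈ [0.3023, 0.2791, 0.1105, 0.3081]
Σpᵢ² = (2704 + 2304 + 361 + 2809)/172² = 8178/29584
Gini = 1 - Σpᵢ² = 1 - 8178/29584 = 0.7236

0.7236


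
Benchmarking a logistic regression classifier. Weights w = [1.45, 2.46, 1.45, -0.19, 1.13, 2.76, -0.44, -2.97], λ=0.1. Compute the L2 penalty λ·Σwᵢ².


‖w‖₂² = (1.45)² + (2.46)² + (1.45)² + (-0.19)² + (1.13)² + (2.76)² + (-0.44)² + (-2.97)²
     = 2.1025 + 6.0516 + 2.1025 + 0.0361 + 1.2769 + 7.6176 + 0.1936 + 8.8209
     = 28.2017
λ·‖w‖₂² = 0.1·28.2017 = 2.82017

2.82017


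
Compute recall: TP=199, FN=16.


Recall = TP/(TP+FN)
= 199/(199+16)
= 199/215 = 92.56%

92.56%


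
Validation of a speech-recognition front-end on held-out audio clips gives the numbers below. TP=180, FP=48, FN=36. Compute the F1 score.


Precision = 180/228 = 0.7895
Recall = 180/216 = 0.8333
F1 = 2·P·R/(P+R) = 2·TP/(2·TP+FP+FN) = 360/(360+48+36) = 360/444 = 0.8108

0.8108


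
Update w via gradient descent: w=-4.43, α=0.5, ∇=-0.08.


w_new = w - α·∇
= -4.43 - 0.5·-0.08
= -4.43 + 0.04
= -4.39

-4.39


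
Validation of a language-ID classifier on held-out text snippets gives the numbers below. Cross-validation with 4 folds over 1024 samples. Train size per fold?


Fold size = 1024/4 = 256
Training per fold = 1024 - 256 = 768

768


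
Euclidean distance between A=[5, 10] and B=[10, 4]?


d = √((5-10)² + (10-4)²)
  = √(25 + 36)
  = √61 = 7.8102

7.8102


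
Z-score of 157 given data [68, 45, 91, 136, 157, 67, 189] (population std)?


μ = 107.5714, σ = 49.6901
z = (157 - 107.5714)/49.6901 = 0.9947

0.9947


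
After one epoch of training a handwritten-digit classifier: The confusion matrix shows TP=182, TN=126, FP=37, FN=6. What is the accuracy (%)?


Accuracy = (TP+TN)/(TP+TN+FP+FN)
= (182+126)/(351)
= 308/351 = 87.75%

87.75%


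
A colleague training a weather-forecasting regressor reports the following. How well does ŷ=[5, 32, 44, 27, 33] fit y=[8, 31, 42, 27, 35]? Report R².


ȳ = 28.6
SS_res = Σ(y-ŷ)² = 18
SS_tot = Σ(y-ȳ)² = 653.2
R² = 1 - SS_res/SS_tot = 1 - 0.0276 = 0.9724

0.9724


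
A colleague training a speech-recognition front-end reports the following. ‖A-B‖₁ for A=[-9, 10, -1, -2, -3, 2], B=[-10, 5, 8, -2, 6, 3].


d = |-9+ 10| + |10-5| + |-1-8| + |-2+ 2| + |-3-6| + |2-3|
  = 1 + 5 + 9 + 0 + 9 + 1
  = 25

25


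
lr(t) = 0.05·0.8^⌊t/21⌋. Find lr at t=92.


n_drops = ⌊92/21⌋ = 4
lr = 0.05·0.8^4 = 0.05·0.4096 = 0.02048

0.02048


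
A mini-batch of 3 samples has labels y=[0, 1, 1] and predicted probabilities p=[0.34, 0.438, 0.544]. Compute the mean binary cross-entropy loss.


L[0] = -ln(1-0.34) = -ln(0.66) = 0.4155
L[1] = -ln(0.438) = 0.8255
L[2] = -ln(0.544) = 0.6088
mean = (0.4155 + 0.8255 + 0.6088)/3 = 0.6166

0.6166


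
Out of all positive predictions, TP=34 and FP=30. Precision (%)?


Precision = TP/(TP+FP)
= 34/(34+30)
= 34/64 = 53.12%

53.12%


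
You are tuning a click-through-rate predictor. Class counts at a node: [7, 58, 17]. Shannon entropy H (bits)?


Probabilities: [7/82, 58/82, 17/82] ≈ [0.0854, 0.7073, 0.2073]
H = -((7/82)·log₂(7/82) + (58/82)·log₂(58/82) + (17/82)·log₂(17/82))
  = 1.127 bits

1.127 bits


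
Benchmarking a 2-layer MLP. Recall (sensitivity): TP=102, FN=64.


Recall = TP/(TP+FN)
= 102/(102+64)
= 102/166 = 61.45%

61.45%


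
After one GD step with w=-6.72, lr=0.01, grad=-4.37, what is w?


w_new = w - α·∇
= -6.72 - 0.01·-4.37
= -6.72 + 0.0437
= -6.6763

-6.6763


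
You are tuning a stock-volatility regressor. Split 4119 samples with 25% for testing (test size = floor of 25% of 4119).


Test = ⌊4119·25/100⌋ = 1029
Train = 4119 - 1029 = 3090

Train: 3090, Test: 1029


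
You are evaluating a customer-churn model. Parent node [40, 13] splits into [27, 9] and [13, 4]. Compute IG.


Parent = [40, 13], H_parent = 0.8037
H_left = 0.8113 (n=36), H_right = 0.7871 (n=17)
H_children = (36/53)·0.8113 + (17/53)·0.7871 = 0.8035
IG = 0.8037 - 0.8035 = 0.0002

0.0002


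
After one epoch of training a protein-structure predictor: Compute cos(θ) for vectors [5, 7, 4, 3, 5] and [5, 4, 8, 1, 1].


A·B = 5·5 + 7·4 + 4·8 + 3·1 + 5·1 = 93
‖A‖ = √124 = 11.1355, ‖B‖ = √107 = 10.3441
cos = 93/(√124·√107) = 93/√13268 = 0.8074

0.8074


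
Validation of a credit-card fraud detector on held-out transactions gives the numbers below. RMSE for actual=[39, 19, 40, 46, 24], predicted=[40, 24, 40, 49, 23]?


MSE = 36/5 = 7.2
RMSE = √(36/5) = 2.6833

2.6833


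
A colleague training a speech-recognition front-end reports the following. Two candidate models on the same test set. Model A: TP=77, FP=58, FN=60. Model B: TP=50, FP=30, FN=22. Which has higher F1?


Model A: P=77/135=0.5704, R=77/137=0.562, F1=2PR/(P+R)=2TP/(2TP+FP+FN)=154/272=0.5662
Model B: P=50/80=0.625, R=50/72=0.6944, F1=2PR/(P+R)=2TP/(2TP+FP+FN)=100/152=0.6579
0.5662 < 0.6579 → Model B

Model B


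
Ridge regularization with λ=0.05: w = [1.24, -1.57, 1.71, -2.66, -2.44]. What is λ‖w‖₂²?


‖w‖₂² = (1.24)² + (-1.57)² + (1.71)² + (-2.66)² + (-2.44)²
     = 1.5376 + 2.4649 + 2.9241 + 7.0756 + 5.9536
     = 19.9558
λ·‖w‖₂² = 0.05·19.9558 = 0.99779

0.99779


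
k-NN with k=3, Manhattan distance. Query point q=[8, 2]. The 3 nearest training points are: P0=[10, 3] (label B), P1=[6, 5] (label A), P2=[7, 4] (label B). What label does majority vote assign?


d(q,P0) = 3  (label B)
d(q,P1) = 5  (label A)
d(q,P2) = 3  (label B)
Votes: A=1, B=2
Majority → B

B


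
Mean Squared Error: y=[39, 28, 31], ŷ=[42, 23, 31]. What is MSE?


Squared errors: (39-42)²=9, (28-23)²=25, (31-31)²=0
Sum = 34
MSE = 34/3 = 34/3

34/3


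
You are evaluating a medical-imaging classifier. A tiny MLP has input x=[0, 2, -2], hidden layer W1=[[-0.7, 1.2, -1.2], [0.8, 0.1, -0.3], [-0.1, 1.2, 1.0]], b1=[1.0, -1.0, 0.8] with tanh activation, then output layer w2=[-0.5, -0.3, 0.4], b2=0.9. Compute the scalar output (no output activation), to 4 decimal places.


z1[0] = (-0.7)·(0) + (1.2)·(2) + (-1.2)·(-2) + 1.0 = 5.8
z1[1] = (0.8)·(0) + (0.1)·(2) + (-0.3)·(-2) - 1.0 = -0.2
z1[2] = (-0.1)·(0) + (1.2)·(2) + (1.0)·(-2) + 0.8 = 1.2
h = tanh(z1) = [1.0, -0.1974, 0.8337]
output = (-0.5)·(1.0) + (-0.3)·(-0.1974) + (0.4)·(0.8337) + 0.9 = 0.7927

0.7927


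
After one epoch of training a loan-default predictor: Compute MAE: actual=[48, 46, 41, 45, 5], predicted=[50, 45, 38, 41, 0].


Absolute errors: |48-50|=2, |46-45|=1, |41-38|=3, |45-41|=4, |5-0|=5
Sum = 15
MAE = 15/5 = 3

3


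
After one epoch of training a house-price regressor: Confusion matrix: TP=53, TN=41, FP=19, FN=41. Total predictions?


Total = TP + TN + FP + FN
= 53 + 41 + 19 + 41
= 154
(Predicted positive: 72, predicted negative: 82)

154


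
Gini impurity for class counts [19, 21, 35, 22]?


Probabilities: [19/97, 21/97, 35/97, 22/97] ≈ [0.1959, 0.2165, 0.3608, 0.2268]
Σpᵢ² = (361 + 441 + 1225 + 484)/97² = 2511/9409
Gini = 1 - Σpᵢ² = 1 - 2511/9409 = 0.7331

0.7331


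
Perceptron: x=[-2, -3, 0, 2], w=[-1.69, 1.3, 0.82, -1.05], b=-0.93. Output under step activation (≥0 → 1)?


z = (-2)·(-1.69) + (-3)·(1.3) + (0)·(0.82) + (2)·(-1.05) - 0.93
  = -3.55
step(z) = 0 (z<0)

0


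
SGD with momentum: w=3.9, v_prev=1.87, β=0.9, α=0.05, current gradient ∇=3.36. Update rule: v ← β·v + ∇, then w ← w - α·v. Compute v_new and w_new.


v_new = 0.9·1.87 + 3.36 = 1.683 + 3.36 = 5.043
w_new = 3.9 - 0.05·5.043 = 3.9 - 0.25215 = 3.64785

v_new=5.043, w_new=3.64785


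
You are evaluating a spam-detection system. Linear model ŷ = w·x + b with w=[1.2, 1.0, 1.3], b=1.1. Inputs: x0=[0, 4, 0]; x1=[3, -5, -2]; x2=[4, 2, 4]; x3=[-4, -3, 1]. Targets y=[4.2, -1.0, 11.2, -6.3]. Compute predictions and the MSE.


ŷ0 = (1.2)·(0) + (1.0)·(4) + (1.3)·(0) + 1.1 = 5.1
ŷ1 = (1.2)·(3) + (1.0)·(-5) + (1.3)·(-2) + 1.1 = -2.9
ŷ2 = (1.2)·(4) + (1.0)·(2) + (1.3)·(4) + 1.1 = 13.1
ŷ3 = (1.2)·(-4) + (1.0)·(-3) + (1.3)·(1) + 1.1 = -5.4
errors² = [0.81, 3.61, 3.61, 0.81]
MSE = 8.8400/4 = 2.21

2.21


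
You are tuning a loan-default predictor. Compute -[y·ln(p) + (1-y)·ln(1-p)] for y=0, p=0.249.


BCE = -[y·ln(p) + (1-y)·ln(1-p)]
= -0 - 1·ln(1-0.249)
= -ln(0.751) = 0.2863

0.2863


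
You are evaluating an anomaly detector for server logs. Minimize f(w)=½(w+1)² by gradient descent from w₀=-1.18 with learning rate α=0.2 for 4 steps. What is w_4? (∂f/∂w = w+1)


step 1: grad = -1.18+1 = -0.18; w = -1.18 - 0.2·(-0.18) = -1.144
step 2: grad = -1.144+1 = -0.144; w = -1.144 - 0.2·(-0.144) = -1.1152
step 3: grad = -1.1152+1 = -0.1152; w = -1.1152 - 0.2·(-0.1152) = -1.09216
step 4: grad = -1.09216+1 = -0.09216; w = -1.09216 - 0.2·(-0.09216) = -1.073728

-1.073728


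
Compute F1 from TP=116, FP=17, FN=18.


Precision = 116/133 = 0.8722
Recall = 116/134 = 0.8657
F1 = 2·P·R/(P+R) = 2·TP/(2·TP+FP+FN) = 232/(232+17+18) = 232/267 = 0.8689

0.8689


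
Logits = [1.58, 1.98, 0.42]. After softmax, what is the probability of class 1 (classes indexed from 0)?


Exponentials: e^1.58=4.855, e^1.98=7.2427, e^0.42=1.522
Sum = 13.6197
Softmax = [0.3565, 0.5318, 0.1117]
p[1] = 7.2427/13.6197 = 0.5318

0.5318


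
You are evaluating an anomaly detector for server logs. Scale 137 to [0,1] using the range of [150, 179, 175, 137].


min=137, max=179
(137-137)/(179-137) = 0/42 = 0.0

0.0


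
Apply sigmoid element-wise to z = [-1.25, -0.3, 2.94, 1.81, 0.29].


σ(-1.25) = 1/(1+e^1.25) = 0.2227
σ(-0.3) = 1/(1+e^0.3) = 0.4256
σ(2.94) = 1/(1+e^-2.94) = 0.9498
σ(1.81) = 1/(1+e^-1.81) = 0.8594
σ(0.29) = 1/(1+e^-0.29) = 0.572
result = [0.2227, 0.4256, 0.9498, 0.8594, 0.572]

[0.2227, 0.4256, 0.9498, 0.8594, 0.572]


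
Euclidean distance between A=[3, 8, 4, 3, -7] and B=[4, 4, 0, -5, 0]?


d = √((3-4)² + (8-4)² + (4-0)² + (3+ 5)² + (-7-0)²)
  = √(1 + 16 + 16 + 64 + 49)
  = √146 = 12.083

12.083


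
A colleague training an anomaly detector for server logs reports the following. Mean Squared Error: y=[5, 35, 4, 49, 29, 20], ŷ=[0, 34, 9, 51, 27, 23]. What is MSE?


Squared errors: (5-0)²=25, (35-34)²=1, (4-9)²=25, (49-51)²=4, (29-27)²=4, (20-23)²=9
Sum = 68
MSE = 68/6 = 34/3

34/3


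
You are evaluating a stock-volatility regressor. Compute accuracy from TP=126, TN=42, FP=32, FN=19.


Accuracy = (TP+TN)/(TP+TN+FP+FN)
= (126+42)/(219)
= 168/219 = 76.71%

76.71%


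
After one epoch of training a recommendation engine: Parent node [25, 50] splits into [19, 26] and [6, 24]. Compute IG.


Parent = [25, 50], H_parent = 0.9183
H_left = 0.9825 (n=45), H_right = 0.7219 (n=30)
H_children = (45/75)·0.9825 + (30/75)·0.7219 = 0.8783
IG = 0.9183 - 0.8783 = 0.04

0.04


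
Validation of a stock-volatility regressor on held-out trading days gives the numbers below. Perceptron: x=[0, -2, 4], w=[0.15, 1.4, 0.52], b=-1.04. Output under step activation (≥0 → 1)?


z = (0)·(0.15) + (-2)·(1.4) + (4)·(0.52) - 1.04
  = -1.76
step(z) = 0 (z<0)

0


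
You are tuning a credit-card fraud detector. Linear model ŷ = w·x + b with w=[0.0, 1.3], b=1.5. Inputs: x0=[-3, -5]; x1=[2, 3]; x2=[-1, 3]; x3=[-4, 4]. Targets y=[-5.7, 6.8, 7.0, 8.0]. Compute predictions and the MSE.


ŷ0 = (0.0)·(-3) + (1.3)·(-5) + 1.5 = -5.0
ŷ1 = (0.0)·(2) + (1.3)·(3) + 1.5 = 5.4
ŷ2 = (0.0)·(-1) + (1.3)·(3) + 1.5 = 5.4
ŷ3 = (0.0)·(-4) + (1.3)·(4) + 1.5 = 6.7
errors² = [0.49, 1.96, 2.56, 1.69]
MSE = 6.7000/4 = 1.675

1.675


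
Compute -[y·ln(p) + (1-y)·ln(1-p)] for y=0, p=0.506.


BCE = -[y·ln(p) + (1-y)·ln(1-p)]
= -0 - 1·ln(1-0.506)
= -ln(0.494) = 0.7052

0.7052


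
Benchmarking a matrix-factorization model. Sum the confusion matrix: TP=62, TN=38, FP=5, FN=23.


Total = TP + TN + FP + FN
= 62 + 38 + 5 + 23
= 128
(Predicted positive: 67, predicted negative: 61)

128


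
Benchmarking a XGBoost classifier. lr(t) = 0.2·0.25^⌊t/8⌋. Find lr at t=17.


n_drops = ⌊17/8⌋ = 2
lr = 0.2·0.25^2 = 0.2·0.0625 = 0.0125

0.0125


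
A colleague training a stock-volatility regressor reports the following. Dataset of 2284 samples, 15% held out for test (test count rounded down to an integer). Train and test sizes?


Test = ⌊2284·15/100⌋ = 342
Train = 2284 - 342 = 1942

Train: 1942, Test: 342


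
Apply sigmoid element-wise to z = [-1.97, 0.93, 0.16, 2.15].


σ(-1.97) = 1/(1+e^1.97) = 0.1224
σ(0.93) = 1/(1+e^-0.93) = 0.7171
σ(0.16) = 1/(1+e^-0.16) = 0.5399
σ(2.15) = 1/(1+e^-2.15) = 0.8957
result = [0.1224, 0.7171, 0.5399, 0.8957]

[0.1224, 0.7171, 0.5399, 0.8957]


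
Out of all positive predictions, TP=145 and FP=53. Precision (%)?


Precision = TP/(TP+FP)
= 145/(145+53)
= 145/198 = 73.23%

73.23%


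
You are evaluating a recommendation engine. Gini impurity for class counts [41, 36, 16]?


Probabilities: [41/93, 36/93, 16/93] ≈ [0.4409, 0.3871, 0.172]
Σpᵢ² = (1681 + 1296 + 256)/93² = 3233/8649
Gini = 1 - Σpᵢ² = 1 - 3233/8649 = 0.6262

0.6262


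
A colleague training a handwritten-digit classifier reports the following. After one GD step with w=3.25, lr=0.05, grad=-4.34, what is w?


w_new = w - α·∇
= 3.25 - 0.05·-4.34
= 3.25 + 0.217
= 3.467

3.467


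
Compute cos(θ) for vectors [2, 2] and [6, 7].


A·B = 2·6 + 2·7 = 26
‖A‖ = √8 = 2.8284, ‖B‖ = √85 = 9.2195
cos = 26/(√8·√85) = 26/√680 = 0.9971

0.9971


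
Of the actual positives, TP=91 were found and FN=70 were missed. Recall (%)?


Recall = TP/(TP+FN)
= 91/(91+70)
= 91/161 = 56.52%

56.52%


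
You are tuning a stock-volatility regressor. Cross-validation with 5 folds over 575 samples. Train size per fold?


Fold size = 575/5 = 115
Training per fold = 575 - 115 = 460

460


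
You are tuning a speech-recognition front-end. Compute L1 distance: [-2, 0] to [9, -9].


d = |-2-9| + |0+ 9|
  = 11 + 9
  = 20

20


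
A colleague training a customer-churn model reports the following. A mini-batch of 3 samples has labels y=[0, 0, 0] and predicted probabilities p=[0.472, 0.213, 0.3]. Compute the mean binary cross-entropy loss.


L[0] = -ln(1-0.472) = -ln(0.528) = 0.6387
L[1] = -ln(1-0.213) = -ln(0.787) = 0.2395
L[2] = -ln(1-0.3) = -ln(0.7) = 0.3567
mean = (0.6387 + 0.2395 + 0.3567)/3 = 0.4116

0.4116


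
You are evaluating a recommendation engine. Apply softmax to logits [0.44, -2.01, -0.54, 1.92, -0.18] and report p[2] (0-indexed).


Exponentials: e^0.44=1.5527, e^-2.01=0.134, e^-0.54=0.5827, e^1.92=6.821, e^-0.18=0.8353
Sum = 9.9257
Softmax = [0.1564, 0.0135, 0.0587, 0.6872, 0.0842]
p[2] = 0.5827/9.9257 = 0.0587

0.0587


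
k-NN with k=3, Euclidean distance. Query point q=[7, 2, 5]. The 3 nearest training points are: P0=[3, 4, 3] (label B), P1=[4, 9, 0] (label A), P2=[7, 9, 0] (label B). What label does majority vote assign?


d(q,P0) = 4.899  (label B)
d(q,P1) = 9.1104  (label A)
d(q,P2) = 8.6023  (label B)
Votes: A=1, B=2
Majority → B

B


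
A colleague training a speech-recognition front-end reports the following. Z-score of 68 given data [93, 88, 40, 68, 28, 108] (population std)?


μ = 70.8333, σ = 28.7542
z = (68 - 70.8333)/28.7542 = -0.0985

-0.0985


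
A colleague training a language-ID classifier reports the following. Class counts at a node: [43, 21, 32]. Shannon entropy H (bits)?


Probabilities: [43/96, 21/96, 32/96] ≈ [0.4479, 0.2188, 0.3333]
H = -((43/96)·log₂(43/96) + (21/96)·log₂(21/96) + (32/96)·log₂(32/96))
  = 1.527 bits

1.527 bits


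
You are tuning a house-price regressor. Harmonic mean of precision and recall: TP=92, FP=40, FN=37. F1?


Precision = 92/132 = 0.697
Recall = 92/129 = 0.7132
F1 = 2·P·R/(P+R) = 2·TP/(2·TP+FP+FN) = 184/(184+40+37) = 184/261 = 0.705

0.705


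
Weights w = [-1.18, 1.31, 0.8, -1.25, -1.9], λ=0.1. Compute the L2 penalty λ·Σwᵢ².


‖w‖₂² = (-1.18)² + (1.31)² + (0.8)² + (-1.25)² + (-1.9)²
     = 1.3924 + 1.7161 + 0.64 + 1.5625 + 3.61
     = 8.921
λ·‖w‖₂² = 0.1·8.921 = 0.8921

0.8921


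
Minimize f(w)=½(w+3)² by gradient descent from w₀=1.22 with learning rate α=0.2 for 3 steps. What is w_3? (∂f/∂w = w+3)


step 1: grad = 1.22+3 = 4.22; w = 1.22 - 0.2·(4.22) = 0.376
step 2: grad = 0.376+3 = 3.376; w = 0.376 - 0.2·(3.376) = -0.2992
step 3: grad = -0.2992+3 = 2.7008; w = -0.2992 - 0.2·(2.7008) = -0.83936

-0.83936
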